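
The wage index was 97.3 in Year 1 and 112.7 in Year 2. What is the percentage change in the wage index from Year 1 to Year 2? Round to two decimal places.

Change = (112.7 − 97.3) / 97.3 × 100
       = 15.4 / 97.3 × 100 = 15.8273%

15.83%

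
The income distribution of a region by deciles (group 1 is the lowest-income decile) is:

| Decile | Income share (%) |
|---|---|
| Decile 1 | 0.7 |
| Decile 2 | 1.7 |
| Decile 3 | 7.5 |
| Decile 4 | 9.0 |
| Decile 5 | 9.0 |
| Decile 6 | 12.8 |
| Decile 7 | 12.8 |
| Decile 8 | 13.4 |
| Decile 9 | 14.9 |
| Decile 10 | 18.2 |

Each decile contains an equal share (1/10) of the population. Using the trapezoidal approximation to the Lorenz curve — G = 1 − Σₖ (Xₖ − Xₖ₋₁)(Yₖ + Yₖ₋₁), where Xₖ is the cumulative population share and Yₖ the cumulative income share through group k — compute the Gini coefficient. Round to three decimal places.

Cumulative income shares Yₖ: 0.0070, 0.0240, 0.0990, 0.1890, 0.2790, 0.4070, 0.5350, 0.6690, 0.8180, 1.0000
Σ (Xₖ−Xₖ₋₁)(Yₖ+Yₖ₋₁) = (1/10)(0.0070+0.0000) + (1/10)(0.0240+0.0070) + (1/10)(0.0990+0.0240) + (1/10)(0.1890+0.0990) + (1/10)(0.2790+0.1890) + (1/10)(0.4070+0.2790) + (1/10)(0.5350+0.4070) + (1/10)(0.6690+0.5350) + (1/10)(0.8180+0.6690) + (1/10)(1.0000+0.8180)
  = 0.0007 + 0.0031 + 0.0123 + 0.0288 + 0.0468 + 0.0686 + 0.0942 + 0.1204 + 0.1487 + 0.1818 = 0.7054
G = 1 − 0.7054 = 0.2946

0.295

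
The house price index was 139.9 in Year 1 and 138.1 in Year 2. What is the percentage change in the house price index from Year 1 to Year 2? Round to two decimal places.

-1.29%

Change = (138.1 − 139.9) / 139.9 × 100
       = -1.8 / 139.9 × 100 = -1.2866%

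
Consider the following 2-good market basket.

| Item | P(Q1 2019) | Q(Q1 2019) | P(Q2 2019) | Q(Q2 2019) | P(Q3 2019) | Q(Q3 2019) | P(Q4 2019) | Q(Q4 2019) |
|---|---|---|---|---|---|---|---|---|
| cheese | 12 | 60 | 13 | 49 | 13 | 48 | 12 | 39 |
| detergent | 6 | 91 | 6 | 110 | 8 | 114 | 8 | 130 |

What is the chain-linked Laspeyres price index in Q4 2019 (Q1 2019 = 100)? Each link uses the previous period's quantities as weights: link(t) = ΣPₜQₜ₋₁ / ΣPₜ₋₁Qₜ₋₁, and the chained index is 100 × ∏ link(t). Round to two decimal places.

118.68

Link Q1 2019→Q2 2019:
ΣP(Q2 2019)Q(Q1 2019) = 13×60 + 6×91 = 780 + 546 = 1326
ΣP(Q1 2019)Q(Q1 2019) = 12×60 + 6×91 = 720 + 546 = 1266
link = 1326/1266 = 1.047393
Link Q2 2019→Q3 2019:
ΣP(Q3 2019)Q(Q2 2019) = 13×49 + 8×110 = 637 + 880 = 1517
ΣP(Q2 2019)Q(Q2 2019) = 13×49 + 6×110 = 637 + 660 = 1297
link = 1517/1297 = 1.169622
Link Q3 2019→Q4 2019:
ΣP(Q4 2019)Q(Q3 2019) = 12×48 + 8×114 = 576 + 912 = 1488
ΣP(Q3 2019)Q(Q3 2019) = 13×48 + 8×114 = 624 + 912 = 1536
link = 1488/1536 = 0.968750
Chained index = 100 × 1.047393 × 1.169622 × 0.968750 = 118.6772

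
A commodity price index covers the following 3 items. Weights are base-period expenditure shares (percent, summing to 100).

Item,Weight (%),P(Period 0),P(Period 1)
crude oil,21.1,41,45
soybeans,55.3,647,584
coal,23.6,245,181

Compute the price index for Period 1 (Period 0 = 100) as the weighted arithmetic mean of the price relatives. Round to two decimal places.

90.51

crude oil: 21.1 × (45/41) = 21.1 × 1.097561 = 23.1585
soybeans: 55.3 × (584/647) = 55.3 × 0.902628 = 49.9153
coal: 23.6 × (181/245) = 23.6 × 0.738776 = 17.4351
Index = Σ wᵢ·(p₁ᵢ/p₀ᵢ) = 23.1585 + 49.9153 + 17.4351 = 90.5089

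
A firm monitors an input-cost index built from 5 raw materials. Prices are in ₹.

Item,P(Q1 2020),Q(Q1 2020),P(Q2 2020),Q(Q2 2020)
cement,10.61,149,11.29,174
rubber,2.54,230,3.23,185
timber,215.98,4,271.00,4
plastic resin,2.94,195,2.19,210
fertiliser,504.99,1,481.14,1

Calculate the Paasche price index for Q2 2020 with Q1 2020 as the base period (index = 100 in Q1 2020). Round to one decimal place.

Paasche price index uses current-period quantities as weights.
ΣP(Q2 2020)·Q(Q2 2020) = 11.29×174 + 3.23×185 + 271.00×4 + 2.19×210 + 481.14×1 = 1964.46 + 597.55 + 1084 + 459.9 + 481.14 = 4587.05
ΣP(Q1 2020)·Q(Q2 2020) = 10.61×174 + 2.54×185 + 215.98×4 + 2.94×210 + 504.99×1 = 1846.14 + 469.9 + 863.92 + 617.4 + 504.99 = 4302.35
Index = 4587.05 / 4302.35 × 100 = 106.6173

106.6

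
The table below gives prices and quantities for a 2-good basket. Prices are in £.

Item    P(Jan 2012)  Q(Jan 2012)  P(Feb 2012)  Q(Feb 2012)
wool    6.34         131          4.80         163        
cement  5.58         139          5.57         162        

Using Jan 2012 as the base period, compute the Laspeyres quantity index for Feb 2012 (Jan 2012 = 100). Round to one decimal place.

Laspeyres quantity index uses base-period prices as weights.
ΣP(Jan 2012)·Q(Feb 2012) = 6.34×163 + 5.58×162 = 1033.42 + 903.96 = 1937.38
ΣP(Jan 2012)·Q(Jan 2012) = 6.34×131 + 5.58×139 = 830.54 + 775.62 = 1606.16
Index = 1937.38 / 1606.16 × 100 = 120.6219

120.6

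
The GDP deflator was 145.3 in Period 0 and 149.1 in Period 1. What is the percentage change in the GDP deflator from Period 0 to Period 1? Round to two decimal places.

2.62%

Change = (149.1 − 145.3) / 145.3 × 100
       = 3.8 / 145.3 × 100 = 2.6153%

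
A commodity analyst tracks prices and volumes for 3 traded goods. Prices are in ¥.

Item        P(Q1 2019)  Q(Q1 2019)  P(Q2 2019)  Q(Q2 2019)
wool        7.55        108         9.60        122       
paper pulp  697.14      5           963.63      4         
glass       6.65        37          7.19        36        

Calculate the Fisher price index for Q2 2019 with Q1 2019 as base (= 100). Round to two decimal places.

134.21

Laspeyres component (base-period weights):
ΣP(Q2 2019)Q(Q1 2019) = 9.60×108 + 963.63×5 + 7.19×37 = 1036.8 + 4818.15 + 266.03 = 6120.98
ΣP(Q1 2019)Q(Q1 2019) = 7.55×108 + 697.14×5 + 6.65×37 = 815.4 + 3485.7 + 246.05 = 4547.15
L = 6120.98 / 4547.15 × 100 = 134.6113
Paasche component (current-period weights):
ΣP(Q2 2019)Q(Q2 2019) = 9.60×122 + 963.63×4 + 7.19×36 = 1171.2 + 3854.52 + 258.84 = 5284.56
ΣP(Q1 2019)Q(Q2 2019) = 7.55×122 + 697.14×4 + 6.65×36 = 921.1 + 2788.56 + 239.4 = 3949.06
P = 5284.56 / 3949.06 × 100 = 133.8182
Fisher = √(L × P) = √(134.6113 × 133.8182) = 134.2142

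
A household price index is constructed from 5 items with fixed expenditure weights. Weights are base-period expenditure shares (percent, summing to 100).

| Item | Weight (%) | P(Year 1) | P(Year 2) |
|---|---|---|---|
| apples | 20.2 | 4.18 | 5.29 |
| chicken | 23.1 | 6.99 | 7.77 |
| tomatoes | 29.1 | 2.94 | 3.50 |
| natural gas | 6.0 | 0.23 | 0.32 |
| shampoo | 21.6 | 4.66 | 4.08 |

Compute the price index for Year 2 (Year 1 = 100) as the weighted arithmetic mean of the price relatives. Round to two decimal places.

apples: 20.2 × (5.29/4.18) = 20.2 × 1.265550 = 25.5641
chicken: 23.1 × (7.77/6.99) = 23.1 × 1.111588 = 25.6777
tomatoes: 29.1 × (3.50/2.94) = 29.1 × 1.190476 = 34.6429
natural gas: 6.0 × (0.32/0.23) = 6.0 × 1.391304 = 8.3478
shampoo: 21.6 × (4.08/4.66) = 21.6 × 0.875536 = 18.9116
Index = Σ wᵢ·(p₁ᵢ/p₀ᵢ) = 25.5641 + 25.6777 + 34.6429 + 8.3478 + 18.9116 = 113.1441

113.14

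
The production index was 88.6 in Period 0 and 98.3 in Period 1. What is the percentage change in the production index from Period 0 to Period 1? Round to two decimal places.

Change = (98.3 − 88.6) / 88.6 × 100
       = 9.7 / 88.6 × 100 = 10.9481%

10.95%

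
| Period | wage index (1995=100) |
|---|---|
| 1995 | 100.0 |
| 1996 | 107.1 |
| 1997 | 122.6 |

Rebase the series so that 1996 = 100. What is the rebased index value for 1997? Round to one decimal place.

Rebased(1997) = 122.6 / 107.1 × 100 = 114.4725

114.5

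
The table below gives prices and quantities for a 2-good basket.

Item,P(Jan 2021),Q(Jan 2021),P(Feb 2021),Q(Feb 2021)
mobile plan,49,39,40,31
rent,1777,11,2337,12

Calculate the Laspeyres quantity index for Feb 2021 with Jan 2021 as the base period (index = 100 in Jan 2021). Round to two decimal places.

Laspeyres quantity index uses base-period prices as weights.
ΣP(Jan 2021)·Q(Feb 2021) = 49×31 + 1777×12 = 1519 + 21324 = 22843
ΣP(Jan 2021)·Q(Jan 2021) = 49×39 + 1777×11 = 1911 + 19547 = 21458
Index = 22843 / 21458 × 100 = 106.4545

106.45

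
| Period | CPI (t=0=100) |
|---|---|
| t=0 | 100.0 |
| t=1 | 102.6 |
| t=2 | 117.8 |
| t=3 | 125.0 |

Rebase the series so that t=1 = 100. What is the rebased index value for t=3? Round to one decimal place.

Rebased(t=3) = 125.0 / 102.6 × 100 = 121.8324

121.8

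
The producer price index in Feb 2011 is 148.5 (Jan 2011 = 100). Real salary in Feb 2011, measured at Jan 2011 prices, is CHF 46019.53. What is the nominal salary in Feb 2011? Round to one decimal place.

68339.0

Nominal = Real × (Index/100) = 46019.53 × (148.5/100)
        = 46019.53 × 1.485 = 68339.0020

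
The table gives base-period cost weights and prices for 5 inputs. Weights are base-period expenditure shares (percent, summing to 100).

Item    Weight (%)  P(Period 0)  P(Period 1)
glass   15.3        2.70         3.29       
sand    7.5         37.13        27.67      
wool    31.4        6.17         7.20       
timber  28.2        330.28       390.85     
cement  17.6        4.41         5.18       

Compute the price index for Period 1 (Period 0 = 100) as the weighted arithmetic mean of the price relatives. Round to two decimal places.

114.92

glass: 15.3 × (3.29/2.70) = 15.3 × 1.218519 = 18.6433
sand: 7.5 × (27.67/37.13) = 7.5 × 0.745219 = 5.5891
wool: 31.4 × (7.20/6.17) = 31.4 × 1.166937 = 36.6418
timber: 28.2 × (390.85/330.28) = 28.2 × 1.183390 = 33.3716
cement: 17.6 × (5.18/4.41) = 17.6 × 1.174603 = 20.6730
Index = Σ wᵢ·(p₁ᵢ/p₀ᵢ) = 18.6433 + 5.5891 + 36.6418 + 33.3716 + 20.6730 = 114.9189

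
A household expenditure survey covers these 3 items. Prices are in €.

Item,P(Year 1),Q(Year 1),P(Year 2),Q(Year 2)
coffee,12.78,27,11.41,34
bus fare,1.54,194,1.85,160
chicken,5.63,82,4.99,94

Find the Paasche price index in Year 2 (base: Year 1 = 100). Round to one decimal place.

95.3

Paasche price index uses current-period quantities as weights.
ΣP(Year 2)·Q(Year 2) = 11.41×34 + 1.85×160 + 4.99×94 = 387.94 + 296 + 469.06 = 1153
ΣP(Year 1)·Q(Year 2) = 12.78×34 + 1.54×160 + 5.63×94 = 434.52 + 246.4 + 529.22 = 1210.14
Index = 1153 / 1210.14 × 100 = 95.2782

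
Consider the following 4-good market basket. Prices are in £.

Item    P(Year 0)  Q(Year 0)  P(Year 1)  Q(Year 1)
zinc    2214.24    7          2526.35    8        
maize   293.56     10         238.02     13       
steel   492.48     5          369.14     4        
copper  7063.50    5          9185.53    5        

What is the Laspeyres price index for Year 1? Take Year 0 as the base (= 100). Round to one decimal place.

Laspeyres price index uses base-period quantities as weights.
ΣP(Year 1)·Q(Year 0) = 2526.35×7 + 238.02×10 + 369.14×5 + 9185.53×5 = 17684.45 + 2380.2 + 1845.7 + 45927.65 = 67838
ΣP(Year 0)·Q(Year 0) = 2214.24×7 + 293.56×10 + 492.48×5 + 7063.50×5 = 15499.68 + 2935.6 + 2462.4 + 35317.5 = 56215.18
Index = 67838 / 56215.18 × 100 = 120.6756

120.7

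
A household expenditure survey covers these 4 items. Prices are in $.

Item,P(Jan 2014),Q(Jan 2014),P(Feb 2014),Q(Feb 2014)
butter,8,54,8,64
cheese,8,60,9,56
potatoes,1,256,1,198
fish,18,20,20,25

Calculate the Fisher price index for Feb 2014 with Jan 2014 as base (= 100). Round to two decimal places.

106.57

Laspeyres component (base-period weights):
ΣP(Feb 2014)Q(Jan 2014) = 8×54 + 9×60 + 1×256 + 20×20 = 432 + 540 + 256 + 400 = 1628
ΣP(Jan 2014)Q(Jan 2014) = 8×54 + 8×60 + 1×256 + 18×20 = 432 + 480 + 256 + 360 = 1528
L = 1628 / 1528 × 100 = 106.5445
Paasche component (current-period weights):
ΣP(Feb 2014)Q(Feb 2014) = 8×64 + 9×56 + 1×198 + 20×25 = 512 + 504 + 198 + 500 = 1714
ΣP(Jan 2014)Q(Feb 2014) = 8×64 + 8×56 + 1×198 + 18×25 = 512 + 448 + 198 + 450 = 1608
P = 1714 / 1608 × 100 = 106.5920
Fisher = √(L × P) = √(106.5445 × 106.5920) = 106.5683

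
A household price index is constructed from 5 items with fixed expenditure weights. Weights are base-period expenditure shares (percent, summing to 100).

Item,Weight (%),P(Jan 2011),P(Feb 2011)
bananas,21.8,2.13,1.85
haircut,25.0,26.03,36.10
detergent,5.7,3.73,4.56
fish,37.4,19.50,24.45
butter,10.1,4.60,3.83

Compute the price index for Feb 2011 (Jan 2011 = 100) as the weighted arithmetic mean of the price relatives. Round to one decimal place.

115.9

bananas: 21.8 × (1.85/2.13) = 21.8 × 0.868545 = 18.9343
haircut: 25.0 × (36.10/26.03) = 25.0 × 1.386861 = 34.6715
detergent: 5.7 × (4.56/3.73) = 5.7 × 1.222520 = 6.9684
fish: 37.4 × (24.45/19.50) = 37.4 × 1.253846 = 46.8938
butter: 10.1 × (3.83/4.60) = 10.1 × 0.832609 = 8.4093
Index = Σ wᵢ·(p₁ᵢ/p₀ᵢ) = 18.9343 + 34.6715 + 6.9684 + 46.8938 + 8.4093 = 115.8774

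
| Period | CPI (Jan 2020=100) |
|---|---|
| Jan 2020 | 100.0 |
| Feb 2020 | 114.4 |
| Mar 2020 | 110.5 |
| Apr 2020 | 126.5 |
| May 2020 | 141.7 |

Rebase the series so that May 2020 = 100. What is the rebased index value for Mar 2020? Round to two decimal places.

Rebased(Mar 2020) = 110.5 / 141.7 × 100 = 77.9817

77.98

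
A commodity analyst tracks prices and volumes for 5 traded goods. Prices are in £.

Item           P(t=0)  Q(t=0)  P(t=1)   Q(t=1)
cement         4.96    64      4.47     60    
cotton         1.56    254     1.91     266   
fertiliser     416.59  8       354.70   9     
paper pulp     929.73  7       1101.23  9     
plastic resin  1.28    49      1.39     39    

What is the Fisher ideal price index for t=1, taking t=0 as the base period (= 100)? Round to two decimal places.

107.71

Laspeyres component (base-period weights):
ΣP(t=1)Q(t=0) = 4.47×64 + 1.91×254 + 354.70×8 + 1101.23×7 + 1.39×49 = 286.08 + 485.14 + 2837.6 + 7708.61 + 68.11 = 11385.54
ΣP(t=0)Q(t=0) = 4.96×64 + 1.56×254 + 416.59×8 + 929.73×7 + 1.28×49 = 317.44 + 396.24 + 3332.72 + 6508.11 + 62.72 = 10617.23
L = 11385.54 / 10617.23 × 100 = 107.2364
Paasche component (current-period weights):
ΣP(t=1)Q(t=1) = 4.47×60 + 1.91×266 + 354.70×9 + 1101.23×9 + 1.39×39 = 268.2 + 508.06 + 3192.3 + 9911.07 + 54.21 = 13933.84
ΣP(t=0)Q(t=1) = 4.96×60 + 1.56×266 + 416.59×9 + 929.73×9 + 1.28×39 = 297.6 + 414.96 + 3749.31 + 8367.57 + 49.92 = 12879.36
P = 13933.84 / 12879.36 × 100 = 108.1874
Fisher = √(L × P) = √(107.2364 × 108.1874) = 107.7109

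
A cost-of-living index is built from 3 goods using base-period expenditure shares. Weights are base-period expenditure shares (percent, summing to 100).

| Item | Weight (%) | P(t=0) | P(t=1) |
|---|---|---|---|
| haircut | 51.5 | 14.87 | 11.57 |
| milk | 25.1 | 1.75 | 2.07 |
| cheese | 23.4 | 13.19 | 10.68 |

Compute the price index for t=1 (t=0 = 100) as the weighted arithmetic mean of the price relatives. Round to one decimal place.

haircut: 51.5 × (11.57/14.87) = 51.5 × 0.778077 = 40.0709
milk: 25.1 × (2.07/1.75) = 25.1 × 1.182857 = 29.6897
cheese: 23.4 × (10.68/13.19) = 23.4 × 0.809704 = 18.9471
Index = Σ wᵢ·(p₁ᵢ/p₀ᵢ) = 40.0709 + 29.6897 + 18.9471 = 88.7077

88.7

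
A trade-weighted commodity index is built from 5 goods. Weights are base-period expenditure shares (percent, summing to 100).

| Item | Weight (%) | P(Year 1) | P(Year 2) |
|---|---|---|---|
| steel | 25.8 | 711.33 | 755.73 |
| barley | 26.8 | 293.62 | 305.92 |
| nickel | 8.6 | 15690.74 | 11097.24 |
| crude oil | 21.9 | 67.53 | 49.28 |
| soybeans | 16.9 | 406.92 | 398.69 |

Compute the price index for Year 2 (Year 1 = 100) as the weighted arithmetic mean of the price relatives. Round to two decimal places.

93.96

steel: 25.8 × (755.73/711.33) = 25.8 × 1.062418 = 27.4104
barley: 26.8 × (305.92/293.62) = 26.8 × 1.041891 = 27.9227
nickel: 8.6 × (11097.24/15690.74) = 8.6 × 0.707248 = 6.0823
crude oil: 21.9 × (49.28/67.53) = 21.9 × 0.729750 = 15.9815
soybeans: 16.9 × (398.69/406.92) = 16.9 × 0.979775 = 16.5582
Index = Σ wᵢ·(p₁ᵢ/p₀ᵢ) = 27.4104 + 27.9227 + 6.0823 + 15.9815 + 16.5582 = 93.9551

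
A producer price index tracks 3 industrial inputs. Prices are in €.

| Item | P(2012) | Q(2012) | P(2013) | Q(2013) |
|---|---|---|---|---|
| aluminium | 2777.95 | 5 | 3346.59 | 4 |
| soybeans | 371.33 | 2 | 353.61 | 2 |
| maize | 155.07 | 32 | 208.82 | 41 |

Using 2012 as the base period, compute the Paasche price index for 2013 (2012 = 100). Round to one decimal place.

Paasche price index uses current-period quantities as weights.
ΣP(2013)·Q(2013) = 3346.59×4 + 353.61×2 + 208.82×41 = 13386.36 + 707.22 + 8561.62 = 22655.2
ΣP(2012)·Q(2013) = 2777.95×4 + 371.33×2 + 155.07×41 = 11111.8 + 742.66 + 6357.87 = 18212.33
Index = 22655.2 / 18212.33 × 100 = 124.3948

124.4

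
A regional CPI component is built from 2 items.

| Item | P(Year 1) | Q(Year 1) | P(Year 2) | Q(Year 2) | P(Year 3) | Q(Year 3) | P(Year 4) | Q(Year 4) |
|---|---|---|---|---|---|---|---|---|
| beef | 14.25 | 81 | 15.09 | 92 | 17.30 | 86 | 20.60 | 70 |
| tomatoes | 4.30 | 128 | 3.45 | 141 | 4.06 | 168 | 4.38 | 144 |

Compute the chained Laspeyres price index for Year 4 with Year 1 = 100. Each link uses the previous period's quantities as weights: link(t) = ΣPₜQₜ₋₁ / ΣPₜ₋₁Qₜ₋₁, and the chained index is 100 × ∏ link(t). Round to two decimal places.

Link Year 1→Year 2:
ΣP(Year 2)Q(Year 1) = 15.09×81 + 3.45×128 = 1222.29 + 441.6 = 1663.89
ΣP(Year 1)Q(Year 1) = 14.25×81 + 4.30×128 = 1154.25 + 550.4 = 1704.65
link = 1663.89/1704.65 = 0.976089
Link Year 2→Year 3:
ΣP(Year 3)Q(Year 2) = 17.30×92 + 4.06×141 = 1591.6 + 572.46 = 2164.06
ΣP(Year 2)Q(Year 2) = 15.09×92 + 3.45×141 = 1388.28 + 486.45 = 1874.73
link = 2164.06/1874.73 = 1.154332
Link Year 3→Year 4:
ΣP(Year 4)Q(Year 3) = 20.60×86 + 4.38×168 = 1771.6 + 735.84 = 2507.44
ΣP(Year 3)Q(Year 3) = 17.30×86 + 4.06×168 = 1487.8 + 682.08 = 2169.88
link = 2507.44/2169.88 = 1.155566
Chained index = 100 × 0.976089 × 1.154332 × 1.155566 = 130.2011

130.20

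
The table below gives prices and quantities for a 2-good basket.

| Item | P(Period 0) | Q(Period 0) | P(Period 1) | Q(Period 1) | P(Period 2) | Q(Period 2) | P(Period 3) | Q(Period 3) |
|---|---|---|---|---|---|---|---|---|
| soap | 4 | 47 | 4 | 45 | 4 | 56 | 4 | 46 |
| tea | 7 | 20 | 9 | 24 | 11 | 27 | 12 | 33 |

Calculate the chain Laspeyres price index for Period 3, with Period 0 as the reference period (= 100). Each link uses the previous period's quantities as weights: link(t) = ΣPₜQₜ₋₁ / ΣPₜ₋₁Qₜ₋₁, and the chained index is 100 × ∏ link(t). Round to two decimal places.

132.31

Link Period 0→Period 1:
ΣP(Period 1)Q(Period 0) = 4×47 + 9×20 = 188 + 180 = 368
ΣP(Period 0)Q(Period 0) = 4×47 + 7×20 = 188 + 140 = 328
link = 368/328 = 1.121951
Link Period 1→Period 2:
ΣP(Period 2)Q(Period 1) = 4×45 + 11×24 = 180 + 264 = 444
ΣP(Period 1)Q(Period 1) = 4×45 + 9×24 = 180 + 216 = 396
link = 444/396 = 1.121212
Link Period 2→Period 3:
ΣP(Period 3)Q(Period 2) = 4×56 + 12×27 = 224 + 324 = 548
ΣP(Period 2)Q(Period 2) = 4×56 + 11×27 = 224 + 297 = 521
link = 548/521 = 1.051823
Chained index = 100 × 1.121951 × 1.121212 × 1.051823 = 132.3136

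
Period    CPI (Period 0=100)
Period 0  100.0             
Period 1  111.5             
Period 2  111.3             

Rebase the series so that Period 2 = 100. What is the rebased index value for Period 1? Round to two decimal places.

100.18

Rebased(Period 1) = 111.5 / 111.3 × 100 = 100.1797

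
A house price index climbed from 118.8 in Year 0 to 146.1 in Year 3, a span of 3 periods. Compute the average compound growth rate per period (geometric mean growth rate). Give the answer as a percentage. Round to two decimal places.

Growth factor = (146.1/118.8)^(1/3) = (1.229798)^(1/3) = 1.071383
Growth rate = 1.071383 − 1 = 0.071383 = 7.1383%

7.14%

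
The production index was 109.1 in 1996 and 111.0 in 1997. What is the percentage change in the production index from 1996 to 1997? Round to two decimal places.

1.74%

Change = (111.0 − 109.1) / 109.1 × 100
       = 1.9 / 109.1 × 100 = 1.7415%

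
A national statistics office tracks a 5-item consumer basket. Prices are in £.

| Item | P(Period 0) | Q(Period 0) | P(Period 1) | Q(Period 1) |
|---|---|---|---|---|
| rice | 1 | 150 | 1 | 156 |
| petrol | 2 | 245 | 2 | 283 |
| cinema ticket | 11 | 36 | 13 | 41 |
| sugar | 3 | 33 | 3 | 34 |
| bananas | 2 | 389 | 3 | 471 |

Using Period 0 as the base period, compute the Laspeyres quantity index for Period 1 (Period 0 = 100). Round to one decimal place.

115.9

Laspeyres quantity index uses base-period prices as weights.
ΣP(Period 0)·Q(Period 1) = 1×156 + 2×283 + 11×41 + 3×34 + 2×471 = 156 + 566 + 451 + 102 + 942 = 2217
ΣP(Period 0)·Q(Period 0) = 1×150 + 2×245 + 11×36 + 3×33 + 2×389 = 150 + 490 + 396 + 99 + 778 = 1913
Index = 2217 / 1913 × 100 = 115.8913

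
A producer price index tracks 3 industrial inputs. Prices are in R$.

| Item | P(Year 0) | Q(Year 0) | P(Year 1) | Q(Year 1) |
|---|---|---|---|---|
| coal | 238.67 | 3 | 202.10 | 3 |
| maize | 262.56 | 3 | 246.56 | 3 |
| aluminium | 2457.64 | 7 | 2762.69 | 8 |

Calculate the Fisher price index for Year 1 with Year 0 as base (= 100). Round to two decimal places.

110.68

Laspeyres component (base-period weights):
ΣP(Year 1)Q(Year 0) = 202.10×3 + 246.56×3 + 2762.69×7 = 606.3 + 739.68 + 19338.83 = 20684.81
ΣP(Year 0)Q(Year 0) = 238.67×3 + 262.56×3 + 2457.64×7 = 716.01 + 787.68 + 17203.48 = 18707.17
L = 20684.81 / 18707.17 × 100 = 110.5716
Paasche component (current-period weights):
ΣP(Year 1)Q(Year 1) = 202.10×3 + 246.56×3 + 2762.69×8 = 606.3 + 739.68 + 22101.52 = 23447.5
ΣP(Year 0)Q(Year 1) = 238.67×3 + 262.56×3 + 2457.64×8 = 716.01 + 787.68 + 19661.12 = 21164.81
P = 23447.5 / 21164.81 × 100 = 110.7853
Fisher = √(L × P) = √(110.5716 × 110.7853) = 110.6784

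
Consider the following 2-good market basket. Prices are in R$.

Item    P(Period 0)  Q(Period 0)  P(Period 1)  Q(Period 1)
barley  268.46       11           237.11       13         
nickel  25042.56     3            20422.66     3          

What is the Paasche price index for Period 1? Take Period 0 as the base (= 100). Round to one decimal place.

81.9

Paasche price index uses current-period quantities as weights.
ΣP(Period 1)·Q(Period 1) = 237.11×13 + 20422.66×3 = 3082.43 + 61267.98 = 64350.41
ΣP(Period 0)·Q(Period 1) = 268.46×13 + 25042.56×3 = 3489.98 + 75127.68 = 78617.66
Index = 64350.41 / 78617.66 × 100 = 81.8524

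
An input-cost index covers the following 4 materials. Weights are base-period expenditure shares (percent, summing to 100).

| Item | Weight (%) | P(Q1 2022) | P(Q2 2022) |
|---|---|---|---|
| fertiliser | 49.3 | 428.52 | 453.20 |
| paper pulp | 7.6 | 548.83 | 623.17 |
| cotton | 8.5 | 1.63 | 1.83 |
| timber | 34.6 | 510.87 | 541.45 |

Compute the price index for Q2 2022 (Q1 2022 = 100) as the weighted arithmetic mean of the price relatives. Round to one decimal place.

fertiliser: 49.3 × (453.20/428.52) = 49.3 × 1.057594 = 52.1394
paper pulp: 7.6 × (623.17/548.83) = 7.6 × 1.135452 = 8.6294
cotton: 8.5 × (1.83/1.63) = 8.5 × 1.122699 = 9.5429
timber: 34.6 × (541.45/510.87) = 34.6 × 1.059859 = 36.6711
Index = Σ wᵢ·(p₁ᵢ/p₀ᵢ) = 52.1394 + 8.6294 + 9.5429 + 36.6711 = 106.9829

107.0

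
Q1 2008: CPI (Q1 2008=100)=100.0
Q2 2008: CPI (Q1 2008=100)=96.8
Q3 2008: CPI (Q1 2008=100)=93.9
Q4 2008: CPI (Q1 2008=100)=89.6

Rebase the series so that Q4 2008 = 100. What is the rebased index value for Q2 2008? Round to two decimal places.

108.04

Rebased(Q2 2008) = 96.8 / 89.6 × 100 = 108.0357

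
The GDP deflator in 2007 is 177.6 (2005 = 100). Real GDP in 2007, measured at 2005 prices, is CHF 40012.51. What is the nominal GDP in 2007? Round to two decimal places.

71062.22

Nominal = Real × (Index/100) = 40012.51 × (177.6/100)
        = 40012.51 × 1.776 = 71062.2178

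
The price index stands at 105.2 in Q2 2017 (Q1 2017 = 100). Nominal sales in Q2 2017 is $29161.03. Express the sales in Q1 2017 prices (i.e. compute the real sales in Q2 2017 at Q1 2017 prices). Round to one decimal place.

27719.6

Real = Nominal ÷ (Index/100) = 29161.03 ÷ (105.2/100)
     = 29161.03 ÷ 1.052 = 27719.6103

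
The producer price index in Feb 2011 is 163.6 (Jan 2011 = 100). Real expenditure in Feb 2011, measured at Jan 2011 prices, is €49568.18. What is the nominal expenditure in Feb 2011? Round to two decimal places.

Nominal = Real × (Index/100) = 49568.18 × (163.6/100)
        = 49568.18 × 1.636 = 81093.5425

81093.54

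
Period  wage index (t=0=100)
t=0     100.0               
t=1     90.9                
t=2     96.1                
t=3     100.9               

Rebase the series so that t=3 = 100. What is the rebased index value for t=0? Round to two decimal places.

Rebased(t=0) = 100.0 / 100.9 × 100 = 99.1080

99.11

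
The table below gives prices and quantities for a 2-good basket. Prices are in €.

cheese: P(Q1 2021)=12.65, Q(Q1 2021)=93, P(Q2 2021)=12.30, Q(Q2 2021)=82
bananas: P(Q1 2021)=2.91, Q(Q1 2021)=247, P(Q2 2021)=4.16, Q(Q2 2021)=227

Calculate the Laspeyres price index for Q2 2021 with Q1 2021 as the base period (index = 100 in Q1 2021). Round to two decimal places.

114.57

Laspeyres price index uses base-period quantities as weights.
ΣP(Q2 2021)·Q(Q1 2021) = 12.30×93 + 4.16×247 = 1143.9 + 1027.52 = 2171.42
ΣP(Q1 2021)·Q(Q1 2021) = 12.65×93 + 2.91×247 = 1176.45 + 718.77 = 1895.22
Index = 2171.42 / 1895.22 × 100 = 114.5735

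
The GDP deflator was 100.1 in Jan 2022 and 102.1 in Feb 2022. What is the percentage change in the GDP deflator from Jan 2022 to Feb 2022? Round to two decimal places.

2.00%

Change = (102.1 − 100.1) / 100.1 × 100
       = 2.0 / 100.1 × 100 = 1.9980%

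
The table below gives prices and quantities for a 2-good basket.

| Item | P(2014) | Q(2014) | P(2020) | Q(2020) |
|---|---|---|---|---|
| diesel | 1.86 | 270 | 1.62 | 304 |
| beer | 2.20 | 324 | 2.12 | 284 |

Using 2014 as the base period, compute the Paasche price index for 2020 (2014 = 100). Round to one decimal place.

92.0

Paasche price index uses current-period quantities as weights.
ΣP(2020)·Q(2020) = 1.62×304 + 2.12×284 = 492.48 + 602.08 = 1094.56
ΣP(2014)·Q(2020) = 1.86×304 + 2.20×284 = 565.44 + 624.8 = 1190.24
Index = 1094.56 / 1190.24 × 100 = 91.9613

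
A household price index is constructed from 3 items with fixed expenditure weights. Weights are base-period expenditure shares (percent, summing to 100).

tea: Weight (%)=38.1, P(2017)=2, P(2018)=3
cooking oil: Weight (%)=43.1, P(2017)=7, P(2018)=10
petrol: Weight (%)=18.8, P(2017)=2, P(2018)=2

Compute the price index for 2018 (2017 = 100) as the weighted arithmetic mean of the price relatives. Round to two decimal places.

tea: 38.1 × (3/2) = 38.1 × 1.500000 = 57.1500
cooking oil: 43.1 × (10/7) = 43.1 × 1.428571 = 61.5714
petrol: 18.8 × (2/2) = 18.8 × 1.000000 = 18.8000
Index = Σ wᵢ·(p₁ᵢ/p₀ᵢ) = 57.1500 + 61.5714 + 18.8000 = 137.5214

137.52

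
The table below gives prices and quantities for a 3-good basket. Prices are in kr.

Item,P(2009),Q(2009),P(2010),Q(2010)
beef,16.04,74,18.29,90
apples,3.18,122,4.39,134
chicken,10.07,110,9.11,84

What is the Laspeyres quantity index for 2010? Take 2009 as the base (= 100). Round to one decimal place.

Laspeyres quantity index uses base-period prices as weights.
ΣP(2009)·Q(2010) = 16.04×90 + 3.18×134 + 10.07×84 = 1443.6 + 426.12 + 845.88 = 2715.6
ΣP(2009)·Q(2009) = 16.04×74 + 3.18×122 + 10.07×110 = 1186.96 + 387.96 + 1107.7 = 2682.62
Index = 2715.6 / 2682.62 × 100 = 101.2294

101.2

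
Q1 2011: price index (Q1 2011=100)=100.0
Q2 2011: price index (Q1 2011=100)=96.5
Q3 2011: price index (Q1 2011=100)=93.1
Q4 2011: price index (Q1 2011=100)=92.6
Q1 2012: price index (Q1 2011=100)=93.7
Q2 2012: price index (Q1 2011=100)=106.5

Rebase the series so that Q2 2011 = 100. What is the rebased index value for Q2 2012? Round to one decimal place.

Rebased(Q2 2012) = 106.5 / 96.5 × 100 = 110.3627

110.4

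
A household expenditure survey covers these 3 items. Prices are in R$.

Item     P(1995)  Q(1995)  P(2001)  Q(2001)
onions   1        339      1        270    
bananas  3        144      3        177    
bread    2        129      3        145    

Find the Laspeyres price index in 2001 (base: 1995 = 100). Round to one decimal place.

Laspeyres price index uses base-period quantities as weights.
ΣP(2001)·Q(1995) = 1×339 + 3×144 + 3×129 = 339 + 432 + 387 = 1158
ΣP(1995)·Q(1995) = 1×339 + 3×144 + 2×129 = 339 + 432 + 258 = 1029
Index = 1158 / 1029 × 100 = 112.5364

112.5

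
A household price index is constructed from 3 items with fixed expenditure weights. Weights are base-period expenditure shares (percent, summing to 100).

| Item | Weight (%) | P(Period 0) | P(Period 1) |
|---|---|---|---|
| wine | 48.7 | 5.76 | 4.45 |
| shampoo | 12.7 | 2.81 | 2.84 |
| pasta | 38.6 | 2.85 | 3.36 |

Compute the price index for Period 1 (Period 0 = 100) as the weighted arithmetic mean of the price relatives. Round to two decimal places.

wine: 48.7 × (4.45/5.76) = 48.7 × 0.772569 = 37.6241
shampoo: 12.7 × (2.84/2.81) = 12.7 × 1.010676 = 12.8356
pasta: 38.6 × (3.36/2.85) = 38.6 × 1.178947 = 45.5074
Index = Σ wᵢ·(p₁ᵢ/p₀ᵢ) = 37.6241 + 12.8356 + 45.5074 = 95.9671

95.97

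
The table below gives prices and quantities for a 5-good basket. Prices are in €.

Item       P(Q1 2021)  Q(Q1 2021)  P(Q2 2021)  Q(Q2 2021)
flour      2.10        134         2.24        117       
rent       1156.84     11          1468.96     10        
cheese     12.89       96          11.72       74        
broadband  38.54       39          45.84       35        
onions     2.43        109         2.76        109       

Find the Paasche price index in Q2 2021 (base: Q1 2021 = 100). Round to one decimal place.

Paasche price index uses current-period quantities as weights.
ΣP(Q2 2021)·Q(Q2 2021) = 2.24×117 + 1468.96×10 + 11.72×74 + 45.84×35 + 2.76×109 = 262.08 + 14689.6 + 867.28 + 1604.4 + 300.84 = 17724.2
ΣP(Q1 2021)·Q(Q2 2021) = 2.10×117 + 1156.84×10 + 12.89×74 + 38.54×35 + 2.43×109 = 245.7 + 11568.4 + 953.86 + 1348.9 + 264.87 = 14381.73
Index = 17724.2 / 14381.73 × 100 = 123.2411

123.2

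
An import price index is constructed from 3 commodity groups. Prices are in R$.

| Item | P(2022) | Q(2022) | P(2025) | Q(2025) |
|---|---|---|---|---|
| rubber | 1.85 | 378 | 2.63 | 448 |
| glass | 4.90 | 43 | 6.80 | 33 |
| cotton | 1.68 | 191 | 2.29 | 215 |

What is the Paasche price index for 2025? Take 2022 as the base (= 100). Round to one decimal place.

Paasche price index uses current-period quantities as weights.
ΣP(2025)·Q(2025) = 2.63×448 + 6.80×33 + 2.29×215 = 1178.24 + 224.4 + 492.35 = 1894.99
ΣP(2022)·Q(2025) = 1.85×448 + 4.90×33 + 1.68×215 = 828.8 + 161.7 + 361.2 = 1351.7
Index = 1894.99 / 1351.7 × 100 = 140.1931

140.2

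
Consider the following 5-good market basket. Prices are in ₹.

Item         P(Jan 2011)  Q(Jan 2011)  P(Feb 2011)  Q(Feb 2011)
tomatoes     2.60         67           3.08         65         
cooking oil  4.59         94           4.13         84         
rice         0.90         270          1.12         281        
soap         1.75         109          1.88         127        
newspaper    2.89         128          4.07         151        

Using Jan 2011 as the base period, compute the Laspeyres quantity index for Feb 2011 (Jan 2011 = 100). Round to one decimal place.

Laspeyres quantity index uses base-period prices as weights.
ΣP(Jan 2011)·Q(Feb 2011) = 2.60×65 + 4.59×84 + 0.90×281 + 1.75×127 + 2.89×151 = 169 + 385.56 + 252.9 + 222.25 + 436.39 = 1466.1
ΣP(Jan 2011)·Q(Jan 2011) = 2.60×67 + 4.59×94 + 0.90×270 + 1.75×109 + 2.89×128 = 174.2 + 431.46 + 243 + 190.75 + 369.92 = 1409.33
Index = 1466.1 / 1409.33 × 100 = 104.0282

104.0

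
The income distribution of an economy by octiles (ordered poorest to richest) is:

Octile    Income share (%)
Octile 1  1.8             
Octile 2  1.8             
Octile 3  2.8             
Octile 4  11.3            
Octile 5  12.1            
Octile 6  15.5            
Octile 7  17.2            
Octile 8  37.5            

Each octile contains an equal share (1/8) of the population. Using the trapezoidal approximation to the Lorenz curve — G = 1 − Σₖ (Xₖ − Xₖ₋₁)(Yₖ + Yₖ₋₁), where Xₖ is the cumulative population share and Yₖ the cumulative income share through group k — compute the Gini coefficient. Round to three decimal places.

0.457

Cumulative income shares Yₖ: 0.0180, 0.0360, 0.0640, 0.1770, 0.2980, 0.4530, 0.6250, 1.0000
Σ (Xₖ−Xₖ₋₁)(Yₖ+Yₖ₋₁) = (1/8)(0.0180+0.0000) + (1/8)(0.0360+0.0180) + (1/8)(0.0640+0.0360) + (1/8)(0.1770+0.0640) + (1/8)(0.2980+0.1770) + (1/8)(0.4530+0.2980) + (1/8)(0.6250+0.4530) + (1/8)(1.0000+0.6250)
  = 0.0023 + 0.0068 + 0.0125 + 0.0301 + 0.0594 + 0.0939 + 0.1347 + 0.2031 = 0.5427
G = 1 − 0.5427 = 0.4573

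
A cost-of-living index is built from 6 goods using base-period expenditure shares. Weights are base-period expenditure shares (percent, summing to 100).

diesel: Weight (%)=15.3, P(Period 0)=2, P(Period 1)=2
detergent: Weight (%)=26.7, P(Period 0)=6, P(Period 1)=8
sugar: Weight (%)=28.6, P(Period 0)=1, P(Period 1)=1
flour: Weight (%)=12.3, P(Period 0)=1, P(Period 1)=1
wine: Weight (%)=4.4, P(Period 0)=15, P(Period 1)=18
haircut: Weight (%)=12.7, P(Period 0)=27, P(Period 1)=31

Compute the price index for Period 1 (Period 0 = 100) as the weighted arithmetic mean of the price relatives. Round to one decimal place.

diesel: 15.3 × (2/2) = 15.3 × 1.000000 = 15.3000
detergent: 26.7 × (8/6) = 26.7 × 1.333333 = 35.6000
sugar: 28.6 × (1/1) = 28.6 × 1.000000 = 28.6000
flour: 12.3 × (1/1) = 12.3 × 1.000000 = 12.3000
wine: 4.4 × (18/15) = 4.4 × 1.200000 = 5.2800
haircut: 12.7 × (31/27) = 12.7 × 1.148148 = 14.5815
Index = Σ wᵢ·(p₁ᵢ/p₀ᵢ) = 15.3000 + 35.6000 + 28.6000 + 12.3000 + 5.2800 + 14.5815 = 111.6615

111.7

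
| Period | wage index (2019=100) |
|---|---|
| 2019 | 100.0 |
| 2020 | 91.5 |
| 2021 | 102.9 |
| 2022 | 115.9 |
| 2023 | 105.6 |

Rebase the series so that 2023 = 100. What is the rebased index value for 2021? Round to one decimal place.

Rebased(2021) = 102.9 / 105.6 × 100 = 97.4432

97.4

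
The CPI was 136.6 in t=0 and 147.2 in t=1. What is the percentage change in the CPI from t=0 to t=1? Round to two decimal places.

7.76%

Change = (147.2 − 136.6) / 136.6 × 100
       = 10.6 / 136.6 × 100 = 7.7599%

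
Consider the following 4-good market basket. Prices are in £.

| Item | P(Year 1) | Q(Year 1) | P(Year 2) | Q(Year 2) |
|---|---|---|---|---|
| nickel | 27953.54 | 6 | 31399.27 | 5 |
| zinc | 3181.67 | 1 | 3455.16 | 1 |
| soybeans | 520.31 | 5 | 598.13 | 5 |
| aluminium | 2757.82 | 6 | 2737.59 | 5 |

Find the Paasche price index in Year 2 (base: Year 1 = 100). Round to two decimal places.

111.16

Paasche price index uses current-period quantities as weights.
ΣP(Year 2)·Q(Year 2) = 31399.27×5 + 3455.16×1 + 598.13×5 + 2737.59×5 = 156996.35 + 3455.16 + 2990.65 + 13687.95 = 177130.11
ΣP(Year 1)·Q(Year 2) = 27953.54×5 + 3181.67×1 + 520.31×5 + 2757.82×5 = 139767.7 + 3181.67 + 2601.55 + 13789.1 = 159340.02
Index = 177130.11 / 159340.02 × 100 = 111.1649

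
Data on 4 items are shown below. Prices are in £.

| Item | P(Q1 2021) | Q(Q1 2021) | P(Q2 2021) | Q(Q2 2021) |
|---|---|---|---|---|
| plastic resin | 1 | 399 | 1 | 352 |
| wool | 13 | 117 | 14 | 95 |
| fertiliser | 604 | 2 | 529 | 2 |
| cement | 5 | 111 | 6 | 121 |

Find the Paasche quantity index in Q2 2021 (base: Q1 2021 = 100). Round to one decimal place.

92.2

Paasche quantity index uses current-period prices as weights.
ΣP(Q2 2021)·Q(Q2 2021) = 1×352 + 14×95 + 529×2 + 6×121 = 352 + 1330 + 1058 + 726 = 3466
ΣP(Q2 2021)·Q(Q1 2021) = 1×399 + 14×117 + 529×2 + 6×111 = 399 + 1638 + 1058 + 666 = 3761
Index = 3466 / 3761 × 100 = 92.1563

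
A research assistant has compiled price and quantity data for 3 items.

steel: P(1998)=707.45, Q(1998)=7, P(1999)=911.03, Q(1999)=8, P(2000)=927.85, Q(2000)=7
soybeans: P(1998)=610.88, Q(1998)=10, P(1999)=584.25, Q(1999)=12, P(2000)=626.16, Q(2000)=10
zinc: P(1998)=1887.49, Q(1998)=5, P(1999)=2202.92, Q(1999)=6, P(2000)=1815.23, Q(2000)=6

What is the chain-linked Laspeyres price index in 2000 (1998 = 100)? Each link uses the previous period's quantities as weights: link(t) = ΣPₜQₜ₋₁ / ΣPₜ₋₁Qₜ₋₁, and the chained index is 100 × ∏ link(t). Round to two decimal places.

106.39

Link 1998→1999:
ΣP(1999)Q(1998) = 911.03×7 + 584.25×10 + 2202.92×5 = 6377.21 + 5842.5 + 11014.6 = 23234.31
ΣP(1998)Q(1998) = 707.45×7 + 610.88×10 + 1887.49×5 = 4952.15 + 6108.8 + 9437.45 = 20498.4
link = 23234.31/20498.4 = 1.133469
Link 1999→2000:
ΣP(2000)Q(1999) = 927.85×8 + 626.16×12 + 1815.23×6 = 7422.8 + 7513.92 + 10891.38 = 25828.1
ΣP(1999)Q(1999) = 911.03×8 + 584.25×12 + 2202.92×6 = 7288.24 + 7011 + 13217.52 = 27516.76
link = 25828.1/27516.76 = 0.938632
Chained index = 100 × 1.133469 × 0.938632 = 106.3910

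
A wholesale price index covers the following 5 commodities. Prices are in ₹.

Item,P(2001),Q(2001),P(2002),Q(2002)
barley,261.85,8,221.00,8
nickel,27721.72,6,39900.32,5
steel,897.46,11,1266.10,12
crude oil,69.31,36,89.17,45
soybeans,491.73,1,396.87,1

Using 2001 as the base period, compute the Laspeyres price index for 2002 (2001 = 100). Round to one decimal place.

Laspeyres price index uses base-period quantities as weights.
ΣP(2002)·Q(2001) = 221.00×8 + 39900.32×6 + 1266.10×11 + 89.17×36 + 396.87×1 = 1768 + 239401.92 + 13927.1 + 3210.12 + 396.87 = 258704.01
ΣP(2001)·Q(2001) = 261.85×8 + 27721.72×6 + 897.46×11 + 69.31×36 + 491.73×1 = 2094.8 + 166330.32 + 9872.06 + 2495.16 + 491.73 = 181284.07
Index = 258704.01 / 181284.07 × 100 = 142.7064

142.7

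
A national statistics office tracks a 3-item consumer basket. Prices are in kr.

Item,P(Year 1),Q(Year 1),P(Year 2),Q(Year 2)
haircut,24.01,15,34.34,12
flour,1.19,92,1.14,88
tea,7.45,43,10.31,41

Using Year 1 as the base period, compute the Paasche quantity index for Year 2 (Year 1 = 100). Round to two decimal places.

Paasche quantity index uses current-period prices as weights.
ΣP(Year 2)·Q(Year 2) = 34.34×12 + 1.14×88 + 10.31×41 = 412.08 + 100.32 + 422.71 = 935.11
ΣP(Year 2)·Q(Year 1) = 34.34×15 + 1.14×92 + 10.31×43 = 515.1 + 104.88 + 443.33 = 1063.31
Index = 935.11 / 1063.31 × 100 = 87.9433

87.94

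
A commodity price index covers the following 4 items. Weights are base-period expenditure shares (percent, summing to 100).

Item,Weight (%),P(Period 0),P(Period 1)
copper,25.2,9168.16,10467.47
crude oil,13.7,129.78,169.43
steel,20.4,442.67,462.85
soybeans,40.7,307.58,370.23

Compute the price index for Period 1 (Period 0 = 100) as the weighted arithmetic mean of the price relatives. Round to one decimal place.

117.0

copper: 25.2 × (10467.47/9168.16) = 25.2 × 1.141720 = 28.7713
crude oil: 13.7 × (169.43/129.78) = 13.7 × 1.305517 = 17.8856
steel: 20.4 × (462.85/442.67) = 20.4 × 1.045587 = 21.3300
soybeans: 40.7 × (370.23/307.58) = 40.7 × 1.203687 = 48.9901
Index = Σ wᵢ·(p₁ᵢ/p₀ᵢ) = 28.7713 + 17.8856 + 21.3300 + 48.9901 = 116.9770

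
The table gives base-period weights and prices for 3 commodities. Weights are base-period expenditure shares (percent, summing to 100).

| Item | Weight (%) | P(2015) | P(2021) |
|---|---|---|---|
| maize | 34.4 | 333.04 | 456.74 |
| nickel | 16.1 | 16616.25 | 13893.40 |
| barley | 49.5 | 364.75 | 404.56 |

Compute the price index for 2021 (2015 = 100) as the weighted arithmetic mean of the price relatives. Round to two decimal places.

115.54

maize: 34.4 × (456.74/333.04) = 34.4 × 1.371427 = 47.1771
nickel: 16.1 × (13893.40/16616.25) = 16.1 × 0.836133 = 13.4617
barley: 49.5 × (404.56/364.75) = 49.5 × 1.109143 = 54.9026
Index = Σ wᵢ·(p₁ᵢ/p₀ᵢ) = 47.1771 + 13.4617 + 54.9026 = 115.5414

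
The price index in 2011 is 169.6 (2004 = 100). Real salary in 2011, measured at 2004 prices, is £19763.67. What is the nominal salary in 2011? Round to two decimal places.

33519.18

Nominal = Real × (Index/100) = 19763.67 × (169.6/100)
        = 19763.67 × 1.696 = 33519.1843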